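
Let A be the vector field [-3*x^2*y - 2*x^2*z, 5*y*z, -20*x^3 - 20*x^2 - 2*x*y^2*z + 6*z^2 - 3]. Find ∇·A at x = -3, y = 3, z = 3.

195

∂A₁/∂x = -6*x*y - 4*x*z
∂A₂/∂y = 5*z
∂A₃/∂z = -2*x*y^2 + 12*z
∇·A = -2*x*y^2 - 6*x*y - 4*x*z + 17*z
At (-3, 3, 3): 195.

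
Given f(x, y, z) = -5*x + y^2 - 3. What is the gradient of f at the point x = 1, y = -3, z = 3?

(-5, -6, 0)

∂f/∂x = -5
∂f/∂y = 2*y
∂f/∂z = 0
∇f = (-5, 2*y, 0)
At (1, -3, 3): (-5, -6, 0).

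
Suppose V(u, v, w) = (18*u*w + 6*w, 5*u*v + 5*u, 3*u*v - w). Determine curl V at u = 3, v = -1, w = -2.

(∇×V)₁ = ∂V₃/∂v − ∂V₂/∂w = 3*u
(∇×V)₂ = ∂V₁/∂w − ∂V₃/∂u = 18*u - 3*v + 6
(∇×V)₃ = ∂V₂/∂u − ∂V₁/∂v = 5*v + 5
∇×V = (3*u, 18*u - 3*v + 6, 5*v + 5)
At (3, -1, -2): (9, 63, 0).

(9, 63, 0)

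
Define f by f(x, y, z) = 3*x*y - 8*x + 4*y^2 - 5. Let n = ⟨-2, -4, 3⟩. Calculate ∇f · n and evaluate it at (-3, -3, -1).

∂f/∂x = 3*y - 8
∂f/∂y = 3*x + 8*y
∂f/∂z = 0
∇f at (-3, -3, -1) = (-17, -33, 0)
∇f · n = (-17)(-2) + (-33)(-4) + (0)(3) = 166

166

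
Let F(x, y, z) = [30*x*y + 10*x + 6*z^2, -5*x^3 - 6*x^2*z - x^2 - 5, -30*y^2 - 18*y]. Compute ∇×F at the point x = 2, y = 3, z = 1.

(-174, 12, -148)

(∇×F)₁ = ∂F₃/∂y − ∂F₂/∂z = 6*x^2 - 60*y - 18
(∇×F)₂ = ∂F₁/∂z − ∂F₃/∂x = 12*z
(∇×F)₃ = ∂F₂/∂x − ∂F₁/∂y = -15*x^2 - 12*x*z - 32*x
∇×F = (6*x^2 - 60*y - 18, 12*z, -15*x^2 - 12*x*z - 32*x)
At (2, 3, 1): (-174, 12, -148).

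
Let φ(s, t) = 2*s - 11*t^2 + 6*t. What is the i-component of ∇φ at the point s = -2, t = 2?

(∇φ)_1 = ∂φ/∂s = 2
At (-2, 2): 2.

2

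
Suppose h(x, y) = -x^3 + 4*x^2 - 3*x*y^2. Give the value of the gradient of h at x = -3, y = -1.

(-54, -18)

∂h/∂x = -3*x^2 + 8*x - 3*y^2
∂h/∂y = -6*x*y
∇h = (-3*x^2 + 8*x - 3*y^2, -6*x*y)
At (-3, -1): (-54, -18).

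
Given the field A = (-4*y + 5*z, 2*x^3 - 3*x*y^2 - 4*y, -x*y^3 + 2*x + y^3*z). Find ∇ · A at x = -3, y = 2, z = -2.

∂A₁/∂x = 0
∂A₂/∂y = -6*x*y - 4
∂A₃/∂z = y^3
∇·A = -6*x*y + y^3 - 4
At (-3, 2, -2): 40.

40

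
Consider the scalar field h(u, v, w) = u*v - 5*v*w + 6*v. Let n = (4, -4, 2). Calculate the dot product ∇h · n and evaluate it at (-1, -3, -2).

∂h/∂u = v
∂h/∂v = u - 5*w + 6
∂h/∂w = -5*v
∇h at (-1, -3, -2) = (-3, 15, 15)
∇h · n = (-3)(4) + (15)(-4) + (15)(2) = -42

-42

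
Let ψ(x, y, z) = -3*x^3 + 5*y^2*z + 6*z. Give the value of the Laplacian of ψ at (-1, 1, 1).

∂²ψ/∂x² = -18*x
∂²ψ/∂y² = 10*z
∂²ψ/∂z² = 0
∇²ψ = -18*x + 10*z
At (-1, 1, 1): 28.

28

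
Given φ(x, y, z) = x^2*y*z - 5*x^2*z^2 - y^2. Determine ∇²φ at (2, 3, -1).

∂²φ/∂x² = 2*z*(y - 5*z)
∂²φ/∂y² = -2
∂²φ/∂z² = -10*x^2
∇²φ = -10*x^2 + 2*y*z - 10*z^2 - 2
At (2, 3, -1): -58.

-58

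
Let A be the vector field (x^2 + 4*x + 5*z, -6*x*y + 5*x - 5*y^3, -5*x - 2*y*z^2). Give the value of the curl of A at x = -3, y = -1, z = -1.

(∇×A)₁ = ∂A₃/∂y − ∂A₂/∂z = -2*z^2
(∇×A)₂ = ∂A₁/∂z − ∂A₃/∂x = 10
(∇×A)₃ = ∂A₂/∂x − ∂A₁/∂y = -6*y + 5
∇×A = (-2*z^2, 10, -6*y + 5)
At (-3, -1, -1): (-2, 10, 11).

(-2, 10, 11)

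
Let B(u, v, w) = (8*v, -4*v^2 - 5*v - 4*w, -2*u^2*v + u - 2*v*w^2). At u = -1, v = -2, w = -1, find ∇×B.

(∇×B)₁ = ∂B₃/∂v − ∂B₂/∂w = -2*u^2 - 2*w^2 + 4
(∇×B)₂ = ∂B₁/∂w − ∂B₃/∂u = 4*u*v - 1
(∇×B)₃ = ∂B₂/∂u − ∂B₁/∂v = -8
∇×B = (-2*u^2 - 2*w^2 + 4, 4*u*v - 1, -8)
At (-1, -2, -1): (0, 7, -8).

(0, 7, -8)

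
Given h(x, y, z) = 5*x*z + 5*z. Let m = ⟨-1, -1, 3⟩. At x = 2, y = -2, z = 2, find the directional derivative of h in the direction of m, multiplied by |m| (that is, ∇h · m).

35

∂h/∂x = 5*z
∂h/∂y = 0
∂h/∂z = 5*x + 5
∇h at (2, -2, 2) = (10, 0, 15)
∇h · m = (10)(-1) + (0)(-1) + (15)(3) = 35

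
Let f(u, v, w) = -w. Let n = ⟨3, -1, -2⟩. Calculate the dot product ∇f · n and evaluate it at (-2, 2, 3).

∂f/∂u = 0
∂f/∂v = 0
∂f/∂w = -1
∇f at (-2, 2, 3) = (0, 0, -1)
∇f · n = (0)(3) + (0)(-1) + (-1)(-2) = 2

2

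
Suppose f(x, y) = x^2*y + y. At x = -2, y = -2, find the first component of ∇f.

8

(∇f)_1 = ∂f/∂x = 2*x*y
At (-2, -2): 8.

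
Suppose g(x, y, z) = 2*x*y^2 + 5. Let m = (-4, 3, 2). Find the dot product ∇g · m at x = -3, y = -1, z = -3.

28

∂g/∂x = 2*y^2
∂g/∂y = 4*x*y
∂g/∂z = 0
∇g at (-3, -1, -3) = (2, 12, 0)
∇g · m = (2)(-4) + (12)(3) + (0)(2) = 28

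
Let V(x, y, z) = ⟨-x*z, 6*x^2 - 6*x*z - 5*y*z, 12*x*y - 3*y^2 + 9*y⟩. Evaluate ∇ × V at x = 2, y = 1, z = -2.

(∇×V)₁ = ∂V₃/∂y − ∂V₂/∂z = 18*x - y + 9
(∇×V)₂ = ∂V₁/∂z − ∂V₃/∂x = -x - 12*y
(∇×V)₃ = ∂V₂/∂x − ∂V₁/∂y = 12*x - 6*z
∇×V = (18*x - y + 9, -x - 12*y, 12*x - 6*z)
At (2, 1, -2): (44, -14, 36).

(44, -14, 36)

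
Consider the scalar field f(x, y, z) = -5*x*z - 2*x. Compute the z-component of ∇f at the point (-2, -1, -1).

10

(∇f)_3 = ∂f/∂z = -5*x
At (-2, -1, -1): 10.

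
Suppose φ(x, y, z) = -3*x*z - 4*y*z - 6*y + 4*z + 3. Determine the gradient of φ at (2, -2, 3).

(-9, -18, 6)

∂φ/∂x = -3*z
∂φ/∂y = -4*z - 6
∂φ/∂z = -3*x - 4*y + 4
∇φ = (-3*z, -4*z - 6, -3*x - 4*y + 4)
At (2, -2, 3): (-9, -18, 6).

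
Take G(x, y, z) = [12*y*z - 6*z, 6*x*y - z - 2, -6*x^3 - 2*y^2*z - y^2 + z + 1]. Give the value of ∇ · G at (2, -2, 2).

5

∂G₁/∂x = 0
∂G₂/∂y = 6*x
∂G₃/∂z = -2*y^2 + 1
∇·G = 6*x - 2*y^2 + 1
At (2, -2, 2): 5.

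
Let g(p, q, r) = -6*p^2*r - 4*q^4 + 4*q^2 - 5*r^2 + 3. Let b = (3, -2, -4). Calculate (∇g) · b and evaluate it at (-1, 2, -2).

96

∂g/∂p = -12*p*r
∂g/∂q = -16*q^3 + 8*q
∂g/∂r = -6*p^2 - 10*r
∇g at (-1, 2, -2) = (-24, -112, 14)
∇g · b = (-24)(3) + (-112)(-2) + (14)(-4) = 96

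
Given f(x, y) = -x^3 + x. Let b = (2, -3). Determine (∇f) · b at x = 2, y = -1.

∂f/∂x = -3*x^2 + 1
∂f/∂y = 0
∇f at (2, -1) = (-11, 0)
∇f · b = (-11)(2) + (0)(-3) = -22

-22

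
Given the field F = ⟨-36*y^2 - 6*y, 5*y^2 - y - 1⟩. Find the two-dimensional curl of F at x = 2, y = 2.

150

∂F₂/∂x = 0
∂F₁/∂y = -72*y - 6
Scalar curl = 72*y + 6
At (2, 2): 150.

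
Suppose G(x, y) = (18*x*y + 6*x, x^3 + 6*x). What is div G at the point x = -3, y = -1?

∂G₁/∂x = 18*y + 6
∂G₂/∂y = 0
∇·G = 18*y + 6
At (-3, -1): -12.

-12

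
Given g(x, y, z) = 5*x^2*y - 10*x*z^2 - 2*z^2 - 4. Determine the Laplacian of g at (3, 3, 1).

∂²g/∂x² = 10*y
∂²g/∂y² = 0
∂²g/∂z² = -4*(5*x + 1)
∇²g = -20*x + 10*y - 4
At (3, 3, 1): -34.

-34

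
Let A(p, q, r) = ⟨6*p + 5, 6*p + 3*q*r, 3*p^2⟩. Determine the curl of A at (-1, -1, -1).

(3, 6, 6)

(∇×A)₁ = ∂A₃/∂q − ∂A₂/∂r = -3*q
(∇×A)₂ = ∂A₁/∂r − ∂A₃/∂p = -6*p
(∇×A)₃ = ∂A₂/∂p − ∂A₁/∂q = 6
∇×A = (-3*q, -6*p, 6)
At (-1, -1, -1): (3, 6, 6).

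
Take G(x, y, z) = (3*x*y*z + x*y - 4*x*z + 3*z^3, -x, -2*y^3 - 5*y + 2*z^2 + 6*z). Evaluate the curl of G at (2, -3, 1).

(-59, -17, -9)

(∇×G)₁ = ∂G₃/∂y − ∂G₂/∂z = -6*y^2 - 5
(∇×G)₂ = ∂G₁/∂z − ∂G₃/∂x = 3*x*y - 4*x + 9*z^2
(∇×G)₃ = ∂G₂/∂x − ∂G₁/∂y = -3*x*z - x - 1
∇×G = (-6*y^2 - 5, 3*x*y - 4*x + 9*z^2, -3*x*z - x - 1)
At (2, -3, 1): (-59, -17, -9).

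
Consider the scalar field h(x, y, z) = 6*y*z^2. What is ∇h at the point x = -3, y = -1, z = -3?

(0, 54, 36)

∂h/∂x = 0
∂h/∂y = 6*z^2
∂h/∂z = 12*y*z
∇h = (0, 6*z^2, 12*y*z)
At (-3, -1, -3): (0, 54, 36).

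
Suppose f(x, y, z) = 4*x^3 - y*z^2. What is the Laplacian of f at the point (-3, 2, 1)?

-76

∂²f/∂x² = 24*x
∂²f/∂y² = 0
∂²f/∂z² = -2*y
∇²f = 24*x - 2*y
At (-3, 2, 1): -76.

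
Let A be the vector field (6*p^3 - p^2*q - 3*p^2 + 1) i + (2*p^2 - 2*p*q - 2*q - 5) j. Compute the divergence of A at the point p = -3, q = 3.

202

∂A₁/∂p = 18*p^2 - 2*p*q - 6*p
∂A₂/∂q = -2*p - 2
∇·A = 18*p^2 - 2*p*q - 8*p - 2
At (-3, 3): 202.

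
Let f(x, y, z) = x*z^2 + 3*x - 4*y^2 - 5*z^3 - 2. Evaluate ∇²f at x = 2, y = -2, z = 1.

-34

∂²f/∂x² = 0
∂²f/∂y² = -8
∂²f/∂z² = 2*(x - 15*z)
∇²f = 2*x - 30*z - 8
At (2, -2, 1): -34.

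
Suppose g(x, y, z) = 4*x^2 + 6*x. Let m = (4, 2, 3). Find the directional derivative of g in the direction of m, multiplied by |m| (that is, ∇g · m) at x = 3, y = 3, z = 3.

120

∂g/∂x = 8*x + 6
∂g/∂y = 0
∂g/∂z = 0
∇g at (3, 3, 3) = (30, 0, 0)
∇g · m = (30)(4) + (0)(2) + (0)(3) = 120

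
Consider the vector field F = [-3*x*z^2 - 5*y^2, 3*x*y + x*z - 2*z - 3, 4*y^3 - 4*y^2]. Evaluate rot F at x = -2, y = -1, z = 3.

(∇×F)₁ = ∂F₃/∂y − ∂F₂/∂z = -x + 12*y^2 - 8*y + 2
(∇×F)₂ = ∂F₁/∂z − ∂F₃/∂x = -6*x*z
(∇×F)₃ = ∂F₂/∂x − ∂F₁/∂y = 13*y + z
∇×F = (-x + 12*y^2 - 8*y + 2, -6*x*z, 13*y + z)
At (-2, -1, 3): (24, 36, -10).

(24, 36, -10)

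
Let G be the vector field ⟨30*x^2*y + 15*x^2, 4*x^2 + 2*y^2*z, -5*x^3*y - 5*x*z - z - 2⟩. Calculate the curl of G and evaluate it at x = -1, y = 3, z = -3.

(-13, 30, -38)

(∇×G)₁ = ∂G₃/∂y − ∂G₂/∂z = -5*x^3 - 2*y^2
(∇×G)₂ = ∂G₁/∂z − ∂G₃/∂x = 15*x^2*y + 5*z
(∇×G)₃ = ∂G₂/∂x − ∂G₁/∂y = -30*x^2 + 8*x
∇×G = (-5*x^3 - 2*y^2, 15*x^2*y + 5*z, -30*x^2 + 8*x)
At (-1, 3, -3): (-13, 30, -38).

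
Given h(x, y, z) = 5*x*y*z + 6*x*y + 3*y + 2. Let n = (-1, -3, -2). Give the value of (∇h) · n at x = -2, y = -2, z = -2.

-81

∂h/∂x = 5*y*z + 6*y
∂h/∂y = 5*x*z + 6*x + 3
∂h/∂z = 5*x*y
∇h at (-2, -2, -2) = (8, 11, 20)
∇h · n = (8)(-1) + (11)(-3) + (20)(-2) = -81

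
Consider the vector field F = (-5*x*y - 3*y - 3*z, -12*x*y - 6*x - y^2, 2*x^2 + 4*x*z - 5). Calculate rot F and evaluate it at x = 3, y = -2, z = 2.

(0, -23, 36)

(∇×F)₁ = ∂F₃/∂y − ∂F₂/∂z = 0
(∇×F)₂ = ∂F₁/∂z − ∂F₃/∂x = -4*x - 4*z - 3
(∇×F)₃ = ∂F₂/∂x − ∂F₁/∂y = 5*x - 12*y - 3
∇×F = (0, -4*x - 4*z - 3, 5*x - 12*y - 3)
At (3, -2, 2): (0, -23, 36).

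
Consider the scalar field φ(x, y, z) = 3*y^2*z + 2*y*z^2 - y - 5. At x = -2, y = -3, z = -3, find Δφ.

-30

∂²φ/∂x² = 0
∂²φ/∂y² = 6*z
∂²φ/∂z² = 4*y
∇²φ = 4*y + 6*z
At (-2, -3, -3): -30.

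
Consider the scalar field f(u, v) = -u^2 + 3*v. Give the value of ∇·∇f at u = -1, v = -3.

∂²f/∂u² = -2
∂²f/∂v² = 0
∇²f = -2
At (-1, -3): -2.

-2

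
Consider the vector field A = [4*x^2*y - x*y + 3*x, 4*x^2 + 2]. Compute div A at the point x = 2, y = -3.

-42

∂A₁/∂x = 8*x*y - y + 3
∂A₂/∂y = 0
∇·A = 8*x*y - y + 3
At (2, -3): -42.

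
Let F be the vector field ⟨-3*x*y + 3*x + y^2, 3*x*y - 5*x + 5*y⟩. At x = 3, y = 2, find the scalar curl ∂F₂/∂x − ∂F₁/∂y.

6

∂F₂/∂x = 3*y - 5
∂F₁/∂y = -3*x + 2*y
Scalar curl = 3*x + y - 5
At (3, 2): 6.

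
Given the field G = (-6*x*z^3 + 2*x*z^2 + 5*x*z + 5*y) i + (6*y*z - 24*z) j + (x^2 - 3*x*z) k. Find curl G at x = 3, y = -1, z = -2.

(30, -237, -5)

(∇×G)₁ = ∂G₃/∂y − ∂G₂/∂z = -6*y + 24
(∇×G)₂ = ∂G₁/∂z − ∂G₃/∂x = -18*x*z^2 + 4*x*z + 3*x + 3*z
(∇×G)₃ = ∂G₂/∂x − ∂G₁/∂y = -5
∇×G = (-6*y + 24, -18*x*z^2 + 4*x*z + 3*x + 3*z, -5)
At (3, -1, -2): (30, -237, -5).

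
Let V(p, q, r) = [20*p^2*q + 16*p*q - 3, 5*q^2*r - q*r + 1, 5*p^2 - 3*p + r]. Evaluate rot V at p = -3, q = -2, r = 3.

(∇×V)₁ = ∂V₃/∂q − ∂V₂/∂r = -5*q^2 + q
(∇×V)₂ = ∂V₁/∂r − ∂V₃/∂p = -10*p + 3
(∇×V)₃ = ∂V₂/∂p − ∂V₁/∂q = -20*p^2 - 16*p
∇×V = (-5*q^2 + q, -10*p + 3, -20*p^2 - 16*p)
At (-3, -2, 3): (-22, 33, -132).

(-22, 33, -132)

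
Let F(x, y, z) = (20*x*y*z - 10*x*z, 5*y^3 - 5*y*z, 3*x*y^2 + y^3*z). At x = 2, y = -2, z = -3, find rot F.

(∇×F)₁ = ∂F₃/∂y − ∂F₂/∂z = 6*x*y + 3*y^2*z + 5*y
(∇×F)₂ = ∂F₁/∂z − ∂F₃/∂x = 20*x*y - 10*x - 3*y^2
(∇×F)₃ = ∂F₂/∂x − ∂F₁/∂y = -20*x*z
∇×F = (6*x*y + 3*y^2*z + 5*y, 20*x*y - 10*x - 3*y^2, -20*x*z)
At (2, -2, -3): (-70, -112, 120).

(-70, -112, 120)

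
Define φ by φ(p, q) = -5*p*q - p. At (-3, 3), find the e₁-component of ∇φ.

-16

(∇φ)_1 = ∂φ/∂p = -5*q - 1
At (-3, 3): -16.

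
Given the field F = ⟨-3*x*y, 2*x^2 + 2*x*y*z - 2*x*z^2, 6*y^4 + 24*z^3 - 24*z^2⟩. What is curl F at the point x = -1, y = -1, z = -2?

(∇×F)₁ = ∂F₃/∂y − ∂F₂/∂z = -2*x*y + 4*x*z + 24*y^3
(∇×F)₂ = ∂F₁/∂z − ∂F₃/∂x = 0
(∇×F)₃ = ∂F₂/∂x − ∂F₁/∂y = 7*x + 2*y*z - 2*z^2
∇×F = (-2*x*y + 4*x*z + 24*y^3, 0, 7*x + 2*y*z - 2*z^2)
At (-1, -1, -2): (-18, 0, -11).

(-18, 0, -11)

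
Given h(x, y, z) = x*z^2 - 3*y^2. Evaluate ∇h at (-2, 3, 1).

∂h/∂x = z^2
∂h/∂y = -6*y
∂h/∂z = 2*x*z
∇h = (z^2, -6*y, 2*x*z)
At (-2, 3, 1): (1, -18, -4).

(1, -18, -4)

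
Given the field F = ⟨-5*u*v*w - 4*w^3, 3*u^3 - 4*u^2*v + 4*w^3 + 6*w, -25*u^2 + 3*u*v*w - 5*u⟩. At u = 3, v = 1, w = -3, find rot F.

(-141, 41, 12)

(∇×F)₁ = ∂F₃/∂v − ∂F₂/∂w = 3*u*w - 12*w^2 - 6
(∇×F)₂ = ∂F₁/∂w − ∂F₃/∂u = -5*u*v + 50*u - 3*v*w - 12*w^2 + 5
(∇×F)₃ = ∂F₂/∂u − ∂F₁/∂v = 9*u^2 - 8*u*v + 5*u*w
∇×F = (3*u*w - 12*w^2 - 6, -5*u*v + 50*u - 3*v*w - 12*w^2 + 5, 9*u^2 - 8*u*v + 5*u*w)
At (3, 1, -3): (-141, 41, 12).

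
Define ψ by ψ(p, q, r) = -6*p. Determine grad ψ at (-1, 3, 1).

(-6, 0, 0)

∂ψ/∂p = -6
∂ψ/∂q = 0
∂ψ/∂r = 0
∇ψ = (-6, 0, 0)
At (-1, 3, 1): (-6, 0, 0).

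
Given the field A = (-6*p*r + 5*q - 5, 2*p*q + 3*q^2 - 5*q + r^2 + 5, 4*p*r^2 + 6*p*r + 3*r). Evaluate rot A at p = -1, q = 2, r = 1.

(∇×A)₁ = ∂A₃/∂q − ∂A₂/∂r = -2*r
(∇×A)₂ = ∂A₁/∂r − ∂A₃/∂p = -6*p - 4*r^2 - 6*r
(∇×A)₃ = ∂A₂/∂p − ∂A₁/∂q = 2*q - 5
∇×A = (-2*r, -6*p - 4*r^2 - 6*r, 2*q - 5)
At (-1, 2, 1): (-2, -4, -1).

(-2, -4, -1)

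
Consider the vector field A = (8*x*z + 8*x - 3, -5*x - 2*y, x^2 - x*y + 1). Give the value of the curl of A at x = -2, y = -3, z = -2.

(2, -15, -5)

(∇×A)₁ = ∂A₃/∂y − ∂A₂/∂z = -x
(∇×A)₂ = ∂A₁/∂z − ∂A₃/∂x = 6*x + y
(∇×A)₃ = ∂A₂/∂x − ∂A₁/∂y = -5
∇×A = (-x, 6*x + y, -5)
At (-2, -3, -2): (2, -15, -5).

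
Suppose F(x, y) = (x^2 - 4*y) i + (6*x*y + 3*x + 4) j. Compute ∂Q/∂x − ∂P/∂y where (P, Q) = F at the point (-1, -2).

-5

∂F₂/∂x = 6*y + 3
∂F₁/∂y = -4
Scalar curl = 6*y + 7
At (-1, -2): -5.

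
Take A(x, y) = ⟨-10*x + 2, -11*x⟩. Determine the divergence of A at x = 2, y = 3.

∂A₁/∂x = -10
∂A₂/∂y = 0
∇·A = -10
At (2, 3): -10.

-10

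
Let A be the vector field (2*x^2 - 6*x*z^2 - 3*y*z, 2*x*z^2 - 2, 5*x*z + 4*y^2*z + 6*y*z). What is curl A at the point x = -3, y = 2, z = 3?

(∇×A)₁ = ∂A₃/∂y − ∂A₂/∂z = -4*x*z + 8*y*z + 6*z
(∇×A)₂ = ∂A₁/∂z − ∂A₃/∂x = -12*x*z - 3*y - 5*z
(∇×A)₃ = ∂A₂/∂x − ∂A₁/∂y = 2*z^2 + 3*z
∇×A = (-4*x*z + 8*y*z + 6*z, -12*x*z - 3*y - 5*z, 2*z^2 + 3*z)
At (-3, 2, 3): (102, 87, 27).

(102, 87, 27)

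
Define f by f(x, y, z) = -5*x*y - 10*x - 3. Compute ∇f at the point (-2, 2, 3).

(-20, 10, 0)

∂f/∂x = -5*y - 10
∂f/∂y = -5*x
∂f/∂z = 0
∇f = (-5*y - 10, -5*x, 0)
At (-2, 2, 3): (-20, 10, 0).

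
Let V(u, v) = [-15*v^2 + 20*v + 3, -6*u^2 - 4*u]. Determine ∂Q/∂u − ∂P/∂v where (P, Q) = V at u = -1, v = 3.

78

∂V₂/∂u = -12*u - 4
∂V₁/∂v = -30*v + 20
Scalar curl = -12*u + 30*v - 24
At (-1, 3): 78.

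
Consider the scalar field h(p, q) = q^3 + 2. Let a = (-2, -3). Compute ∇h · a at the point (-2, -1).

∂h/∂p = 0
∂h/∂q = 3*q^2
∇h at (-2, -1) = (0, 3)
∇h · a = (0)(-2) + (3)(-3) = -9

-9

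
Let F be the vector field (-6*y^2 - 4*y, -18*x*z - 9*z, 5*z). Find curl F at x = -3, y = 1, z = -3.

(∇×F)₁ = ∂F₃/∂y − ∂F₂/∂z = 18*x + 9
(∇×F)₂ = ∂F₁/∂z − ∂F₃/∂x = 0
(∇×F)₃ = ∂F₂/∂x − ∂F₁/∂y = 12*y - 18*z + 4
∇×F = (18*x + 9, 0, 12*y - 18*z + 4)
At (-3, 1, -3): (-45, 0, 70).

(-45, 0, 70)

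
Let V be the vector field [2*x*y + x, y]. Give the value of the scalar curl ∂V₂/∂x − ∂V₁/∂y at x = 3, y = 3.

-6

∂V₂/∂x = 0
∂V₁/∂y = 2*x
Scalar curl = -2*x
At (3, 3): -6.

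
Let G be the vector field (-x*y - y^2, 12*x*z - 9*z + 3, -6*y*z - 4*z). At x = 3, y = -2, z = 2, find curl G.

(-39, 0, 23)

(∇×G)₁ = ∂G₃/∂y − ∂G₂/∂z = -12*x - 6*z + 9
(∇×G)₂ = ∂G₁/∂z − ∂G₃/∂x = 0
(∇×G)₃ = ∂G₂/∂x − ∂G₁/∂y = x + 2*y + 12*z
∇×G = (-12*x - 6*z + 9, 0, x + 2*y + 12*z)
At (3, -2, 2): (-39, 0, 23).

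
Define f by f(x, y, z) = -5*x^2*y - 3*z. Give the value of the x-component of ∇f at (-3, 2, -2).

60

(∇f)_1 = ∂f/∂x = -10*x*y
At (-3, 2, -2): 60.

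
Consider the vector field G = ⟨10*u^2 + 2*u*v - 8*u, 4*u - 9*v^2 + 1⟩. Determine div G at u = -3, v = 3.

-116

∂G₁/∂u = 20*u + 2*v - 8
∂G₂/∂v = -18*v
∇·G = 20*u - 16*v - 8
At (-3, 3): -116.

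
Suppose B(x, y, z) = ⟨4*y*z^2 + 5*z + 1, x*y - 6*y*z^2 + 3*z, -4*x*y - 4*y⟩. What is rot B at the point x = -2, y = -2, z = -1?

(∇×B)₁ = ∂B₃/∂y − ∂B₂/∂z = -4*x + 12*y*z - 7
(∇×B)₂ = ∂B₁/∂z − ∂B₃/∂x = 8*y*z + 4*y + 5
(∇×B)₃ = ∂B₂/∂x − ∂B₁/∂y = y - 4*z^2
∇×B = (-4*x + 12*y*z - 7, 8*y*z + 4*y + 5, y - 4*z^2)
At (-2, -2, -1): (25, 13, -6).

(25, 13, -6)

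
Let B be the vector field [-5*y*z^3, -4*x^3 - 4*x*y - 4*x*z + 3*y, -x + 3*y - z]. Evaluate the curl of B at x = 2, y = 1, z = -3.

(∇×B)₁ = ∂B₃/∂y − ∂B₂/∂z = 4*x + 3
(∇×B)₂ = ∂B₁/∂z − ∂B₃/∂x = -15*y*z^2 + 1
(∇×B)₃ = ∂B₂/∂x − ∂B₁/∂y = -12*x^2 - 4*y + 5*z^3 - 4*z
∇×B = (4*x + 3, -15*y*z^2 + 1, -12*x^2 - 4*y + 5*z^3 - 4*z)
At (2, 1, -3): (11, -134, -175).

(11, -134, -175)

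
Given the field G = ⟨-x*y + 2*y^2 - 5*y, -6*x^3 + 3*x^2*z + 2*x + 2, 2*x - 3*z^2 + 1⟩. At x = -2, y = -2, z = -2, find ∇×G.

(-12, -2, -35)

(∇×G)₁ = ∂G₃/∂y − ∂G₂/∂z = -3*x^2
(∇×G)₂ = ∂G₁/∂z − ∂G₃/∂x = -2
(∇×G)₃ = ∂G₂/∂x − ∂G₁/∂y = -18*x^2 + 6*x*z + x - 4*y + 7
∇×G = (-3*x^2, -2, -18*x^2 + 6*x*z + x - 4*y + 7)
At (-2, -2, -2): (-12, -2, -35).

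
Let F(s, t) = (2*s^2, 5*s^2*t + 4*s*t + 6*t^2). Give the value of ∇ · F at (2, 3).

∂F₁/∂s = 4*s
∂F₂/∂t = 5*s^2 + 4*s + 12*t
∇·F = 5*s^2 + 8*s + 12*t
At (2, 3): 72.

72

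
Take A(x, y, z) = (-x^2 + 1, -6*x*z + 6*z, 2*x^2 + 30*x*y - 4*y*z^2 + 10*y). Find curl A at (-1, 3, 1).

(-36, -86, -6)

(∇×A)₁ = ∂A₃/∂y − ∂A₂/∂z = 36*x - 4*z^2 + 4
(∇×A)₂ = ∂A₁/∂z − ∂A₃/∂x = -4*x - 30*y
(∇×A)₃ = ∂A₂/∂x − ∂A₁/∂y = -6*z
∇×A = (36*x - 4*z^2 + 4, -4*x - 30*y, -6*z)
At (-1, 3, 1): (-36, -86, -6).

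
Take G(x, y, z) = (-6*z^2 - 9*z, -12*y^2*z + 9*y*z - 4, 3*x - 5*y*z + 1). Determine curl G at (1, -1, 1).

(16, -24, 0)

(∇×G)₁ = ∂G₃/∂y − ∂G₂/∂z = 12*y^2 - 9*y - 5*z
(∇×G)₂ = ∂G₁/∂z − ∂G₃/∂x = -12*z - 12
(∇×G)₃ = ∂G₂/∂x − ∂G₁/∂y = 0
∇×G = (12*y^2 - 9*y - 5*z, -12*z - 12, 0)
At (1, -1, 1): (16, -24, 0).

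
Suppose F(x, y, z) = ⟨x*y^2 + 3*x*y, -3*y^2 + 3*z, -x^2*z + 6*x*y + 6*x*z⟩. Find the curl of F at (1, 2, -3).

(∇×F)₁ = ∂F₃/∂y − ∂F₂/∂z = 6*x - 3
(∇×F)₂ = ∂F₁/∂z − ∂F₃/∂x = 2*x*z - 6*y - 6*z
(∇×F)₃ = ∂F₂/∂x − ∂F₁/∂y = -2*x*y - 3*x
∇×F = (6*x - 3, 2*x*z - 6*y - 6*z, -2*x*y - 3*x)
At (1, 2, -3): (3, 0, -7).

(3, 0, -7)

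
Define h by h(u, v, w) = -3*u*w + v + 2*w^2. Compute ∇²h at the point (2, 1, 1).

∂²h/∂u² = 0
∂²h/∂v² = 0
∂²h/∂w² = 4
∇²h = 4
At (2, 1, 1): 4.

4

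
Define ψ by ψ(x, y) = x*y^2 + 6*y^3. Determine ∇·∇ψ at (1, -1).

-34

∂²ψ/∂x² = 0
∂²ψ/∂y² = 2*(x + 18*y)
∇²ψ = 2*x + 36*y
At (1, -1): -34.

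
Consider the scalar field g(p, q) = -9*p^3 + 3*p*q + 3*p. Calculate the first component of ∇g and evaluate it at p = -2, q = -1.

-108

(∇g)_1 = ∂g/∂p = -27*p^2 + 3*q + 3
At (-2, -1): -108.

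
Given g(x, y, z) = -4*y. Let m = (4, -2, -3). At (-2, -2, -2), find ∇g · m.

∂g/∂x = 0
∂g/∂y = -4
∂g/∂z = 0
∇g at (-2, -2, -2) = (0, -4, 0)
∇g · m = (0)(4) + (-4)(-2) + (0)(-3) = 8

8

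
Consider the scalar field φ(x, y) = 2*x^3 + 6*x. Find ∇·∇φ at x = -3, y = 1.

∂²φ/∂x² = 12*x
∂²φ/∂y² = 0
∇²φ = 12*x
At (-3, 1): -36.

-36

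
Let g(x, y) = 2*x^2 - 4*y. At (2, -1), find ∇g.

(8, -4)

∂g/∂x = 4*x
∂g/∂y = -4
∇g = (4*x, -4)
At (2, -1): (8, -4).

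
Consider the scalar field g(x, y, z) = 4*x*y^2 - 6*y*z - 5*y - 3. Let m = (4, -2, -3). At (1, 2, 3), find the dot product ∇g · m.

∂g/∂x = 4*y^2
∂g/∂y = 8*x*y - 6*z - 5
∂g/∂z = -6*y
∇g at (1, 2, 3) = (16, -7, -12)
∇g · m = (16)(4) + (-7)(-2) + (-12)(-3) = 114

114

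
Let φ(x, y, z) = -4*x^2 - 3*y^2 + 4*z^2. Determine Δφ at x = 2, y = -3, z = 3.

-6

∂²φ/∂x² = -8
∂²φ/∂y² = -6
∂²φ/∂z² = 8
∇²φ = -6
At (2, -3, 3): -6.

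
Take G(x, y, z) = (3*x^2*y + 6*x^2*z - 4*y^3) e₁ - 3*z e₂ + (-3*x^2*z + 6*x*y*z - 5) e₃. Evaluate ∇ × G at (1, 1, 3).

(21, 6, 9)

(∇×G)₁ = ∂G₃/∂y − ∂G₂/∂z = 6*x*z + 3
(∇×G)₂ = ∂G₁/∂z − ∂G₃/∂x = 6*x^2 + 6*x*z - 6*y*z
(∇×G)₃ = ∂G₂/∂x − ∂G₁/∂y = -3*x^2 + 12*y^2
∇×G = (6*x*z + 3, 6*x^2 + 6*x*z - 6*y*z, -3*x^2 + 12*y^2)
At (1, 1, 3): (21, 6, 9).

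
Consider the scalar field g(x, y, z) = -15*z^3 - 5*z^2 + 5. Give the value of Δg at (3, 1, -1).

80

∂²g/∂x² = 0
∂²g/∂y² = 0
∂²g/∂z² = -10*(9*z + 1)
∇²g = -90*z - 10
At (3, 1, -1): 80.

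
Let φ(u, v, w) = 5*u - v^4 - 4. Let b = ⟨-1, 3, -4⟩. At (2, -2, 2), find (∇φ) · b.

91

∂φ/∂u = 5
∂φ/∂v = -4*v^3
∂φ/∂w = 0
∇φ at (2, -2, 2) = (5, 32, 0)
∇φ · b = (5)(-1) + (32)(3) + (0)(-4) = 91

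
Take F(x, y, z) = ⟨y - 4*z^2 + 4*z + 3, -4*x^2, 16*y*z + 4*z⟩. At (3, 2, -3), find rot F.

(-48, 28, -25)

(∇×F)₁ = ∂F₃/∂y − ∂F₂/∂z = 16*z
(∇×F)₂ = ∂F₁/∂z − ∂F₃/∂x = -8*z + 4
(∇×F)₃ = ∂F₂/∂x − ∂F₁/∂y = -8*x - 1
∇×F = (16*z, -8*z + 4, -8*x - 1)
At (3, 2, -3): (-48, 28, -25).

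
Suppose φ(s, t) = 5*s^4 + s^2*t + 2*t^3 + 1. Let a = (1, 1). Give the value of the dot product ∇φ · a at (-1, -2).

∂φ/∂s = 20*s^3 + 2*s*t
∂φ/∂t = s^2 + 6*t^2
∇φ at (-1, -2) = (-16, 25)
∇φ · a = (-16)(1) + (25)(1) = 9

9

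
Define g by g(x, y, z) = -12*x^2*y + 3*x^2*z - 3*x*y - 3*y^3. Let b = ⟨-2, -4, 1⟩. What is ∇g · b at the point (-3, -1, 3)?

705

∂g/∂x = -24*x*y + 6*x*z - 3*y
∂g/∂y = -12*x^2 - 3*x - 9*y^2
∂g/∂z = 3*x^2
∇g at (-3, -1, 3) = (-123, -108, 27)
∇g · b = (-123)(-2) + (-108)(-4) + (27)(1) = 705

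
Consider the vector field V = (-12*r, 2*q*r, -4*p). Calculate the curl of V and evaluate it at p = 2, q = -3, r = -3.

(∇×V)₁ = ∂V₃/∂q − ∂V₂/∂r = -2*q
(∇×V)₂ = ∂V₁/∂r − ∂V₃/∂p = -8
(∇×V)₃ = ∂V₂/∂p − ∂V₁/∂q = 0
∇×V = (-2*q, -8, 0)
At (2, -3, -3): (6, -8, 0).

(6, -8, 0)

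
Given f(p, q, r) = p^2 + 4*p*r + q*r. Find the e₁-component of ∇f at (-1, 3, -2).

(∇f)_1 = ∂f/∂p = 2*p + 4*r
At (-1, 3, -2): -10.

-10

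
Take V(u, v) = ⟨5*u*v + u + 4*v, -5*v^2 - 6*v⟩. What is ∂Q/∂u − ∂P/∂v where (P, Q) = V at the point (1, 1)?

∂V₂/∂u = 0
∂V₁/∂v = 5*u + 4
Scalar curl = -5*u - 4
At (1, 1): -9.

-9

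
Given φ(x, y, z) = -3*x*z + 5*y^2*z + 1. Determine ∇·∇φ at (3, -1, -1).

∂²φ/∂x² = 0
∂²φ/∂y² = 10*z
∂²φ/∂z² = 0
∇²φ = 10*z
At (3, -1, -1): -10.

-10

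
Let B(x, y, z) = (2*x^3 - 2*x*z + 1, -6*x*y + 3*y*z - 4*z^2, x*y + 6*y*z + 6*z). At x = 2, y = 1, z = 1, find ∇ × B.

(∇×B)₁ = ∂B₃/∂y − ∂B₂/∂z = x - 3*y + 14*z
(∇×B)₂ = ∂B₁/∂z − ∂B₃/∂x = -2*x - y
(∇×B)₃ = ∂B₂/∂x − ∂B₁/∂y = -6*y
∇×B = (x - 3*y + 14*z, -2*x - y, -6*y)
At (2, 1, 1): (13, -5, -6).

(13, -5, -6)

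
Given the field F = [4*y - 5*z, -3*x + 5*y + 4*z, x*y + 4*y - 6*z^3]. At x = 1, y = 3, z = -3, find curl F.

(1, -8, -7)

(∇×F)₁ = ∂F₃/∂y − ∂F₂/∂z = x
(∇×F)₂ = ∂F₁/∂z − ∂F₃/∂x = -y - 5
(∇×F)₃ = ∂F₂/∂x − ∂F₁/∂y = -7
∇×F = (x, -y - 5, -7)
At (1, 3, -3): (1, -8, -7).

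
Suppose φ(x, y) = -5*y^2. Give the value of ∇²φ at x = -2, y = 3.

∂²φ/∂x² = 0
∂²φ/∂y² = -10
∇²φ = -10
At (-2, 3): -10.

-10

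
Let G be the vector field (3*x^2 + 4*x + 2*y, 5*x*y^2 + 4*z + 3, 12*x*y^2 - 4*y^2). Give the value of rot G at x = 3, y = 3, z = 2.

(∇×G)₁ = ∂G₃/∂y − ∂G₂/∂z = 24*x*y - 8*y - 4
(∇×G)₂ = ∂G₁/∂z − ∂G₃/∂x = -12*y^2
(∇×G)₃ = ∂G₂/∂x − ∂G₁/∂y = 5*y^2 - 2
∇×G = (24*x*y - 8*y - 4, -12*y^2, 5*y^2 - 2)
At (3, 3, 2): (188, -108, 43).

(188, -108, 43)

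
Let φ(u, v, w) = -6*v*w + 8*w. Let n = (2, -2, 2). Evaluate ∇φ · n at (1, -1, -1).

∂φ/∂u = 0
∂φ/∂v = -6*w
∂φ/∂w = -6*v + 8
∇φ at (1, -1, -1) = (0, 6, 14)
∇φ · n = (0)(2) + (6)(-2) + (14)(2) = 16

16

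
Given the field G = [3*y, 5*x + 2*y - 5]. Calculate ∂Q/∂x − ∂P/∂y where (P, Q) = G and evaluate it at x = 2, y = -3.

∂G₂/∂x = 5
∂G₁/∂y = 3
Scalar curl = 2
At (2, -3): 2.

2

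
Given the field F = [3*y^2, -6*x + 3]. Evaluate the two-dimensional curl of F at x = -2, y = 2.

-18

∂F₂/∂x = -6
∂F₁/∂y = 6*y
Scalar curl = -6*y - 6
At (-2, 2): -18.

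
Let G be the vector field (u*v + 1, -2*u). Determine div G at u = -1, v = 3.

∂G₁/∂u = v
∂G₂/∂v = 0
∇·G = v
At (-1, 3): 3.

3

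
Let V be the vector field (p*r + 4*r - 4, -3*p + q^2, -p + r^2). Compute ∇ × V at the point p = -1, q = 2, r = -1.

(0, 4, -3)

(∇×V)₁ = ∂V₃/∂q − ∂V₂/∂r = 0
(∇×V)₂ = ∂V₁/∂r − ∂V₃/∂p = p + 5
(∇×V)₃ = ∂V₂/∂p − ∂V₁/∂q = -3
∇×V = (0, p + 5, -3)
At (-1, 2, -1): (0, 4, -3).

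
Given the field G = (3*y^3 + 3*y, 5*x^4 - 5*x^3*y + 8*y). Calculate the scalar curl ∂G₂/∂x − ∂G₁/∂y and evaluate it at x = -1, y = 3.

∂G₂/∂x = 20*x^3 - 15*x^2*y
∂G₁/∂y = 9*y^2 + 3
Scalar curl = 20*x^3 - 15*x^2*y - 9*y^2 - 3
At (-1, 3): -149.

-149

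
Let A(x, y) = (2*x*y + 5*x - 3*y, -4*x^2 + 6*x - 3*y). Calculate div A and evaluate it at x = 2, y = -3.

-4

∂A₁/∂x = 2*y + 5
∂A₂/∂y = -3
∇·A = 2*y + 2
At (2, -3): -4.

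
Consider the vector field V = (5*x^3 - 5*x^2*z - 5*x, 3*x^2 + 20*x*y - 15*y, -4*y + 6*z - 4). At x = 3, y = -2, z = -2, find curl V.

(-4, -45, -22)

(∇×V)₁ = ∂V₃/∂y − ∂V₂/∂z = -4
(∇×V)₂ = ∂V₁/∂z − ∂V₃/∂x = -5*x^2
(∇×V)₃ = ∂V₂/∂x − ∂V₁/∂y = 6*x + 20*y
∇×V = (-4, -5*x^2, 6*x + 20*y)
At (3, -2, -2): (-4, -45, -22).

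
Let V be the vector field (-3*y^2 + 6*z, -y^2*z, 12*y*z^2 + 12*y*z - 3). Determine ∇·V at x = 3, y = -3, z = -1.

∂V₁/∂x = 0
∂V₂/∂y = -2*y*z
∂V₃/∂z = 24*y*z + 12*y
∇·V = 22*y*z + 12*y
At (3, -3, -1): 30.

30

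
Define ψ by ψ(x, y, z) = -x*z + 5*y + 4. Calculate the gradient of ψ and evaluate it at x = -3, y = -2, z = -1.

∂ψ/∂x = -z
∂ψ/∂y = 5
∂ψ/∂z = -x
∇ψ = (-z, 5, -x)
At (-3, -2, -1): (1, 5, 3).

(1, 5, 3)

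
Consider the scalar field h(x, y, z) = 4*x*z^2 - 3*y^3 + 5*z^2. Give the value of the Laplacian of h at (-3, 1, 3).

-32

∂²h/∂x² = 0
∂²h/∂y² = -18*y
∂²h/∂z² = 2*(4*x + 5)
∇²h = 8*x - 18*y + 10
At (-3, 1, 3): -32.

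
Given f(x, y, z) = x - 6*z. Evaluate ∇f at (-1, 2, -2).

∂f/∂x = 1
∂f/∂y = 0
∂f/∂z = -6
∇f = (1, 0, -6)
At (-1, 2, -2): (1, 0, -6).

(1, 0, -6)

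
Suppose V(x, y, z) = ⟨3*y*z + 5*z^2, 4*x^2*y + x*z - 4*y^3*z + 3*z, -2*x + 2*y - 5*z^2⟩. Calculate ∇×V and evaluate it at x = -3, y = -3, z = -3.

(∇×V)₁ = ∂V₃/∂y − ∂V₂/∂z = -x + 4*y^3 - 1
(∇×V)₂ = ∂V₁/∂z − ∂V₃/∂x = 3*y + 10*z + 2
(∇×V)₃ = ∂V₂/∂x − ∂V₁/∂y = 8*x*y - 2*z
∇×V = (-x + 4*y^3 - 1, 3*y + 10*z + 2, 8*x*y - 2*z)
At (-3, -3, -3): (-106, -37, 78).

(-106, -37, 78)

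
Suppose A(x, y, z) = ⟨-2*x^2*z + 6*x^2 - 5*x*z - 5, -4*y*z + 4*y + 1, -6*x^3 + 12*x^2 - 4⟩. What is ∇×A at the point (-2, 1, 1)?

(∇×A)₁ = ∂A₃/∂y − ∂A₂/∂z = 4*y
(∇×A)₂ = ∂A₁/∂z − ∂A₃/∂x = 16*x^2 - 29*x
(∇×A)₃ = ∂A₂/∂x − ∂A₁/∂y = 0
∇×A = (4*y, 16*x^2 - 29*x, 0)
At (-2, 1, 1): (4, 122, 0).

(4, 122, 0)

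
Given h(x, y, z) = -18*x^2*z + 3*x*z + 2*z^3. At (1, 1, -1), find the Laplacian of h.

24

∂²h/∂x² = -36*z
∂²h/∂y² = 0
∂²h/∂z² = 12*z
∇²h = -24*z
At (1, 1, -1): 24.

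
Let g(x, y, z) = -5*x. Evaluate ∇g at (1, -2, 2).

(-5, 0, 0)

∂g/∂x = -5
∂g/∂y = 0
∂g/∂z = 0
∇g = (-5, 0, 0)
At (1, -2, 2): (-5, 0, 0).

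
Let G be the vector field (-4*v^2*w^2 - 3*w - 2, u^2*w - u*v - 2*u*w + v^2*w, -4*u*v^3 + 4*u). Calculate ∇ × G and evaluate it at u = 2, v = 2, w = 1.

(∇×G)₁ = ∂G₃/∂v − ∂G₂/∂w = -u^2 - 12*u*v^2 + 2*u - v^2
(∇×G)₂ = ∂G₁/∂w − ∂G₃/∂u = 4*v^3 - 8*v^2*w - 7
(∇×G)₃ = ∂G₂/∂u − ∂G₁/∂v = 2*u*w + 8*v*w^2 - v - 2*w
∇×G = (-u^2 - 12*u*v^2 + 2*u - v^2, 4*v^3 - 8*v^2*w - 7, 2*u*w + 8*v*w^2 - v - 2*w)
At (2, 2, 1): (-100, -7, 16).

(-100, -7, 16)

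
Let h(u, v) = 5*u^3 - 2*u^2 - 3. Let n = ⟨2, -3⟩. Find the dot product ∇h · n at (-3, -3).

∂h/∂u = 15*u^2 - 4*u
∂h/∂v = 0
∇h at (-3, -3) = (147, 0)
∇h · n = (147)(2) + (0)(-3) = 294

294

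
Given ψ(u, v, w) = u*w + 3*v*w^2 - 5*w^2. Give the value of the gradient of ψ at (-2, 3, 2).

(2, 12, 14)

∂ψ/∂u = w
∂ψ/∂v = 3*w^2
∂ψ/∂w = u + 6*v*w - 10*w
∇ψ = (w, 3*w^2, u + 6*v*w - 10*w)
At (-2, 3, 2): (2, 12, 14).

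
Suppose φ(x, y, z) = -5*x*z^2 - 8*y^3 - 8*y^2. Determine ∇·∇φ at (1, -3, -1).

∂²φ/∂x² = 0
∂²φ/∂y² = -16*(3*y + 1)
∂²φ/∂z² = -10*x
∇²φ = -10*x - 48*y - 16
At (1, -3, -1): 118.

118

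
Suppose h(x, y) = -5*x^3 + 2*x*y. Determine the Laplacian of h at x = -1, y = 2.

30

∂²h/∂x² = -30*x
∂²h/∂y² = 0
∇²h = -30*x
At (-1, 2): 30.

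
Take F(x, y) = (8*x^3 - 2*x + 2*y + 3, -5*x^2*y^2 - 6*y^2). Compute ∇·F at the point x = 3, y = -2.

∂F₁/∂x = 24*x^2 - 2
∂F₂/∂y = -10*x^2*y - 12*y
∇·F = -10*x^2*y + 24*x^2 - 12*y - 2
At (3, -2): 418.

418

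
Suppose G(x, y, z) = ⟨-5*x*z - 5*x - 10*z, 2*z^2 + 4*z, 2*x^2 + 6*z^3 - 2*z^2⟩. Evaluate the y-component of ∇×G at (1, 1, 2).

-19

(∇×G)_2 = ∂G₁/∂z − ∂G₃/∂x
= -5*x - 10 − (4*x)
= -9*x - 10
At (1, 1, 2): -19.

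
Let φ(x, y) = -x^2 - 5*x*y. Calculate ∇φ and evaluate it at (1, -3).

(13, -5)

∂φ/∂x = -2*x - 5*y
∂φ/∂y = -5*x
∇φ = (-2*x - 5*y, -5*x)
At (1, -3): (13, -5).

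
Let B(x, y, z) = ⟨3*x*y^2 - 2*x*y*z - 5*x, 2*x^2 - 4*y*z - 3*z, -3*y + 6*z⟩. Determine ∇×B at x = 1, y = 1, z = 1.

(∇×B)₁ = ∂B₃/∂y − ∂B₂/∂z = 4*y
(∇×B)₂ = ∂B₁/∂z − ∂B₃/∂x = -2*x*y
(∇×B)₃ = ∂B₂/∂x − ∂B₁/∂y = -6*x*y + 2*x*z + 4*x
∇×B = (4*y, -2*x*y, -6*x*y + 2*x*z + 4*x)
At (1, 1, 1): (4, -2, 0).

(4, -2, 0)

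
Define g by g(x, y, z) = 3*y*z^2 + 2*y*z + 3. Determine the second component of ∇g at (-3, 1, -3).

21

(∇g)_2 = ∂g/∂y = 3*z^2 + 2*z
At (-3, 1, -3): 21.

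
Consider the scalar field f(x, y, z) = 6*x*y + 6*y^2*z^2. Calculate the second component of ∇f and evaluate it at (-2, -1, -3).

-120

(∇f)_2 = ∂f/∂y = 6*x + 12*y*z^2
At (-2, -1, -3): -120.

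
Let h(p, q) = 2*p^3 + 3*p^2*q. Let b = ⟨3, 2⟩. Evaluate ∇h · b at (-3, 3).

∂h/∂p = 6*p^2 + 6*p*q
∂h/∂q = 3*p^2
∇h at (-3, 3) = (0, 27)
∇h · b = (0)(3) + (27)(2) = 54

54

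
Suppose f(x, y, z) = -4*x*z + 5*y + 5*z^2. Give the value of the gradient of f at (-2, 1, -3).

(12, 5, -22)

∂f/∂x = -4*z
∂f/∂y = 5
∂f/∂z = -4*x + 10*z
∇f = (-4*z, 5, -4*x + 10*z)
At (-2, 1, -3): (12, 5, -22).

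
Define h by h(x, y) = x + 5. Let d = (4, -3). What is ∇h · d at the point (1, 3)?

4

∂h/∂x = 1
∂h/∂y = 0
∇h at (1, 3) = (1, 0)
∇h · d = (1)(4) + (0)(-3) = 4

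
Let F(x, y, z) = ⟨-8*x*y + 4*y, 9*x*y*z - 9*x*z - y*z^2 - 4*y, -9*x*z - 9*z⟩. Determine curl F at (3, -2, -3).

(∇×F)₁ = ∂F₃/∂y − ∂F₂/∂z = -9*x*y + 9*x + 2*y*z
(∇×F)₂ = ∂F₁/∂z − ∂F₃/∂x = 9*z
(∇×F)₃ = ∂F₂/∂x − ∂F₁/∂y = 8*x + 9*y*z - 9*z - 4
∇×F = (-9*x*y + 9*x + 2*y*z, 9*z, 8*x + 9*y*z - 9*z - 4)
At (3, -2, -3): (93, -27, 101).

(93, -27, 101)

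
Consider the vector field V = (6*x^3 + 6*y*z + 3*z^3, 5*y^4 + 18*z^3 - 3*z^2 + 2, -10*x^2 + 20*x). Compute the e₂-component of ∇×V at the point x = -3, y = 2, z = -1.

(∇×V)_2 = ∂V₁/∂z − ∂V₃/∂x
= 6*y + 9*z^2 − (-20*x + 20)
= 20*x + 6*y + 9*z^2 - 20
At (-3, 2, -1): -59.

-59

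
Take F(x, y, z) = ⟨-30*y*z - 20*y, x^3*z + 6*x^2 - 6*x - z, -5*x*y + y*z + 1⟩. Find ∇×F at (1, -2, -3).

(-8, 50, -73)

(∇×F)₁ = ∂F₃/∂y − ∂F₂/∂z = -x^3 - 5*x + z + 1
(∇×F)₂ = ∂F₁/∂z − ∂F₃/∂x = -25*y
(∇×F)₃ = ∂F₂/∂x − ∂F₁/∂y = 3*x^2*z + 12*x + 30*z + 14
∇×F = (-x^3 - 5*x + z + 1, -25*y, 3*x^2*z + 12*x + 30*z + 14)
At (1, -2, -3): (-8, 50, -73).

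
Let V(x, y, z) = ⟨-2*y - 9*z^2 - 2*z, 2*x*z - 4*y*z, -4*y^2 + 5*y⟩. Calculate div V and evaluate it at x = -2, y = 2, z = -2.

8

∂V₁/∂x = 0
∂V₂/∂y = -4*z
∂V₃/∂z = 0
∇·V = -4*z
At (-2, 2, -2): 8.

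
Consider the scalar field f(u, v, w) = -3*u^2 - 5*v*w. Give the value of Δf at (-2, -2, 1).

∂²f/∂u² = -6
∂²f/∂v² = 0
∂²f/∂w² = 0
∇²f = -6
At (-2, -2, 1): -6.

-6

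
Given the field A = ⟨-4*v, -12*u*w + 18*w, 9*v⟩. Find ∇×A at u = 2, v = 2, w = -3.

(∇×A)₁ = ∂A₃/∂v − ∂A₂/∂w = 12*u - 9
(∇×A)₂ = ∂A₁/∂w − ∂A₃/∂u = 0
(∇×A)₃ = ∂A₂/∂u − ∂A₁/∂v = -12*w + 4
∇×A = (12*u - 9, 0, -12*w + 4)
At (2, 2, -3): (15, 0, 40).

(15, 0, 40)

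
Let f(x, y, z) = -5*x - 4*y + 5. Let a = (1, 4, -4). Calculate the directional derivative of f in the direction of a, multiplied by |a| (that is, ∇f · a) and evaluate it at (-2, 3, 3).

∂f/∂x = -5
∂f/∂y = -4
∂f/∂z = 0
∇f at (-2, 3, 3) = (-5, -4, 0)
∇f · a = (-5)(1) + (-4)(4) + (0)(-4) = -21

-21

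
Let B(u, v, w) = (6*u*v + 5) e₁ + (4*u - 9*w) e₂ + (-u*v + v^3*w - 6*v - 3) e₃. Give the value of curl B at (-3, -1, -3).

(∇×B)₁ = ∂B₃/∂v − ∂B₂/∂w = -u + 3*v^2*w + 3
(∇×B)₂ = ∂B₁/∂w − ∂B₃/∂u = v
(∇×B)₃ = ∂B₂/∂u − ∂B₁/∂v = -6*u + 4
∇×B = (-u + 3*v^2*w + 3, v, -6*u + 4)
At (-3, -1, -3): (-3, -1, 22).

(-3, -1, 22)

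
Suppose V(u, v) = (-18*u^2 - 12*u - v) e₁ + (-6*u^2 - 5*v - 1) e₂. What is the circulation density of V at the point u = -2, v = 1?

25

∂V₂/∂u = -12*u
∂V₁/∂v = -1
Scalar curl = -12*u + 1
At (-2, 1): 25.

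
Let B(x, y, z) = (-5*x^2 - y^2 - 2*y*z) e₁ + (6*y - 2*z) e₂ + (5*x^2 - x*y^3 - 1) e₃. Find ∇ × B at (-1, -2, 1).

(14, 6, -2)

(∇×B)₁ = ∂B₃/∂y − ∂B₂/∂z = -3*x*y^2 + 2
(∇×B)₂ = ∂B₁/∂z − ∂B₃/∂x = -10*x + y^3 - 2*y
(∇×B)₃ = ∂B₂/∂x − ∂B₁/∂y = 2*y + 2*z
∇×B = (-3*x*y^2 + 2, -10*x + y^3 - 2*y, 2*y + 2*z)
At (-1, -2, 1): (14, 6, -2).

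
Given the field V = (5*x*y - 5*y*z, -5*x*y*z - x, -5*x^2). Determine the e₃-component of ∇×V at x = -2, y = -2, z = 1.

(∇×V)_3 = ∂V₂/∂x − ∂V₁/∂y
= -5*y*z - 1 − (5*x - 5*z)
= -5*x - 5*y*z + 5*z - 1
At (-2, -2, 1): 24.

24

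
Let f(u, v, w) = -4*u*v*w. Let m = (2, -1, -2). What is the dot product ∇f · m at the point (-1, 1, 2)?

-32

∂f/∂u = -4*v*w
∂f/∂v = -4*u*w
∂f/∂w = -4*u*v
∇f at (-1, 1, 2) = (-8, 8, 4)
∇f · m = (-8)(2) + (8)(-1) + (4)(-2) = -32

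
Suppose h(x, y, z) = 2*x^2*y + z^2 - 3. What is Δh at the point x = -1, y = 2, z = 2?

10

∂²h/∂x² = 4*y
∂²h/∂y² = 0
∂²h/∂z² = 2
∇²h = 4*y + 2
At (-1, 2, 2): 10.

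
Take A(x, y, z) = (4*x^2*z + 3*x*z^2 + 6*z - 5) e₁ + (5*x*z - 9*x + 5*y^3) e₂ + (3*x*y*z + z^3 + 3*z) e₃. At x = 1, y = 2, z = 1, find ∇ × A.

(-2, 10, -4)

(∇×A)₁ = ∂A₃/∂y − ∂A₂/∂z = 3*x*z - 5*x
(∇×A)₂ = ∂A₁/∂z − ∂A₃/∂x = 4*x^2 + 6*x*z - 3*y*z + 6
(∇×A)₃ = ∂A₂/∂x − ∂A₁/∂y = 5*z - 9
∇×A = (3*x*z - 5*x, 4*x^2 + 6*x*z - 3*y*z + 6, 5*z - 9)
At (1, 2, 1): (-2, 10, -4).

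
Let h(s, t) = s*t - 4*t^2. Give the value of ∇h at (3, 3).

(3, -21)

∂h/∂s = t
∂h/∂t = s - 8*t
∇h = (t, s - 8*t)
At (3, 3): (3, -21).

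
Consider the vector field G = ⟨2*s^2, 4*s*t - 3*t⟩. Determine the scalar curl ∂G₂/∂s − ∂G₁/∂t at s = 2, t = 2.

∂G₂/∂s = 4*t
∂G₁/∂t = 0
Scalar curl = 4*t
At (2, 2): 8.

8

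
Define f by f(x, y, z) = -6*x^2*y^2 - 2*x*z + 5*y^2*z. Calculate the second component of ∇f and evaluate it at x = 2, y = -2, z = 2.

56

(∇f)_2 = ∂f/∂y = -12*x^2*y + 10*y*z
At (2, -2, 2): 56.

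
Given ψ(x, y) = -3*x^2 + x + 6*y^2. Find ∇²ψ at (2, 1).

∂²ψ/∂x² = -6
∂²ψ/∂y² = 12
∇²ψ = 6
At (2, 1): 6.

6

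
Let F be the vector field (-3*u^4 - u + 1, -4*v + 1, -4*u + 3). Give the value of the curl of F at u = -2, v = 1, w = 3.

(0, 4, 0)

(∇×F)₁ = ∂F₃/∂v − ∂F₂/∂w = 0
(∇×F)₂ = ∂F₁/∂w − ∂F₃/∂u = 4
(∇×F)₃ = ∂F₂/∂u − ∂F₁/∂v = 0
∇×F = (0, 4, 0)
At (-2, 1, 3): (0, 4, 0).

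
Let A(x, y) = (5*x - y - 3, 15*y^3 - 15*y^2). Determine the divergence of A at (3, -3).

∂A₁/∂x = 5
∂A₂/∂y = 45*y^2 - 30*y
∇·A = 45*y^2 - 30*y + 5
At (3, -3): 500.

500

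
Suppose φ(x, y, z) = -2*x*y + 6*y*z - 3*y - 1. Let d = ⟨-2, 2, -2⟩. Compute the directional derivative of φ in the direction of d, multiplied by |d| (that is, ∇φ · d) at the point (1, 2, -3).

-62

∂φ/∂x = -2*y
∂φ/∂y = -2*x + 6*z - 3
∂φ/∂z = 6*y
∇φ at (1, 2, -3) = (-4, -23, 12)
∇φ · d = (-4)(-2) + (-23)(2) + (12)(-2) = -62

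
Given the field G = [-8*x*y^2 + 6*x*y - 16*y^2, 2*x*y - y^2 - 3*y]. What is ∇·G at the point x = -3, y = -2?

∂G₁/∂x = -8*y^2 + 6*y
∂G₂/∂y = 2*x - 2*y - 3
∇·G = 2*x - 8*y^2 + 4*y - 3
At (-3, -2): -49.

-49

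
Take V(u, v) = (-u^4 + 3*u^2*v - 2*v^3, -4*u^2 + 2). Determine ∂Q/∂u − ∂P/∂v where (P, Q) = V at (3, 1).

∂V₂/∂u = -8*u
∂V₁/∂v = 3*u^2 - 6*v^2
Scalar curl = -3*u^2 - 8*u + 6*v^2
At (3, 1): -45.

-45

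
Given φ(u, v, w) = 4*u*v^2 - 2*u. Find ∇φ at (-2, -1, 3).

∂φ/∂u = 4*v^2 - 2
∂φ/∂v = 8*u*v
∂φ/∂w = 0
∇φ = (4*v^2 - 2, 8*u*v, 0)
At (-2, -1, 3): (2, 16, 0).

(2, 16, 0)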